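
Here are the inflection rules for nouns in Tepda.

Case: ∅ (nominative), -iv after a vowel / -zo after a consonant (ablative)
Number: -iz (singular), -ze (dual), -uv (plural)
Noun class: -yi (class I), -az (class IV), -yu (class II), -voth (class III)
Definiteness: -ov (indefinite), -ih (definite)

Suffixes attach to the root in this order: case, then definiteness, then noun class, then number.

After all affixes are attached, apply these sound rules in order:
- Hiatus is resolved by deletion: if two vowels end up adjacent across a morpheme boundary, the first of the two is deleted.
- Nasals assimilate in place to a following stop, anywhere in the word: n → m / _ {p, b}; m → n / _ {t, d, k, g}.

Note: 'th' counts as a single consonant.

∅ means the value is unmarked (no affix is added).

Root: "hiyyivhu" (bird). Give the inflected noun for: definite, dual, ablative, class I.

Attach case ablative -iv (after vowel 'u') → hiyyivhuiv.
Attach definiteness definite -ih → hiyyivhuivih.
Attach noun class class I -yi → hiyyivhuivihyi.
Attach number dual -ze → hiyyivhuivihyize.
Apply vowel deletion: hiyyivhuivihyize → hiyyivhivihyize.
Nasal assimilation: no change.

hiyyivhivihyize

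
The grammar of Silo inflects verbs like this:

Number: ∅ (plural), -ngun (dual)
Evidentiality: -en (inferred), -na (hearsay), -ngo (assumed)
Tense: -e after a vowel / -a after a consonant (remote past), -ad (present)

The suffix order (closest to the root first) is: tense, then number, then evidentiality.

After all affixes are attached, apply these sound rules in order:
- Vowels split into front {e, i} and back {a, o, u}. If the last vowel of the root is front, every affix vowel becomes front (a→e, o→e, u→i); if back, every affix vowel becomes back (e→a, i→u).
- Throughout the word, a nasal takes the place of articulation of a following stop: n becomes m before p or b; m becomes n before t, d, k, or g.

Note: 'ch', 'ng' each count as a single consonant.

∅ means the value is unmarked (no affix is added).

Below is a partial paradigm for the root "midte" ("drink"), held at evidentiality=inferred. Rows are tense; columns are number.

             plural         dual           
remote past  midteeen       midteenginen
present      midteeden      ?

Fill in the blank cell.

midteednginen

Attach tense present -ad → midtead.
Attach number dual -ngun → midteadngun.
Attach evidentiality inferred -en → midteadngunen.
Apply vowel harmony: midteadngunen → midteednginen.
Nasal assimilation: no change.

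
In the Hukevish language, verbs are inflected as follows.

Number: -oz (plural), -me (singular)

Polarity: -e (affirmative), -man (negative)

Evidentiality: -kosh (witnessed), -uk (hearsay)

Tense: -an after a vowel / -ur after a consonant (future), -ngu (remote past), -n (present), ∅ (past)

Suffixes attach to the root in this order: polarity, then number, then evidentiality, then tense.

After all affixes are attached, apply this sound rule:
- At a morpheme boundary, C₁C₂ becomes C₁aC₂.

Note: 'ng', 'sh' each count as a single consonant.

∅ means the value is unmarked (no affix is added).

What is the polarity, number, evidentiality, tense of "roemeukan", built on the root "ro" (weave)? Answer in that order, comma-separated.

Segment: ro-e-me-uk-n.
polarity: -e → affirmative.
number: -me → singular.
evidentiality: -uk → hearsay.
tense: -n → present.

affirmative, singular, hearsay, present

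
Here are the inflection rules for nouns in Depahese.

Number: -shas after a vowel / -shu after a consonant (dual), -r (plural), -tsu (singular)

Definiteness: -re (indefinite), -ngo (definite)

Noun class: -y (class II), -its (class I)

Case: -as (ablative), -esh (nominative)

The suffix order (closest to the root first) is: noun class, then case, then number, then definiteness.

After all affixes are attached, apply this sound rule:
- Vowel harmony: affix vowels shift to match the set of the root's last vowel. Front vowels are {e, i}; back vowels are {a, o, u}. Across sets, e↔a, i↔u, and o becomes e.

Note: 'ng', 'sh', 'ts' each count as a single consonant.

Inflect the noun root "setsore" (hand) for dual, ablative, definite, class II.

Attach noun class class II -y → setsorey.
Attach case ablative -as → setsoreyas.
Attach number dual -shu (after consonant 's') → setsoreyasshu.
Attach definiteness definite -ngo → setsoreyasshungo.
Apply vowel harmony: setsoreyasshungo → setsoreyesshinge.

setsoreyesshinge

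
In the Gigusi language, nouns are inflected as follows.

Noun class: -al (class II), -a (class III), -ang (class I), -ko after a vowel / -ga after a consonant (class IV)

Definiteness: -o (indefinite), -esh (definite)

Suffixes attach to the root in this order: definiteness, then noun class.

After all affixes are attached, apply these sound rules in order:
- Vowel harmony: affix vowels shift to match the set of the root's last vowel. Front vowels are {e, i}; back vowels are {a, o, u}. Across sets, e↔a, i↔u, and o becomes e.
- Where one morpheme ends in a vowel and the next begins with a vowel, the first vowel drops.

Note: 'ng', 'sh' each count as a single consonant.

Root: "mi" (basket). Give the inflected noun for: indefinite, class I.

meng

Attach definiteness indefinite -o → mio.
Attach noun class class I -ang → mioang.
Apply vowel harmony: mioang → mieeng.
Apply vowel deletion: mieeng → meng.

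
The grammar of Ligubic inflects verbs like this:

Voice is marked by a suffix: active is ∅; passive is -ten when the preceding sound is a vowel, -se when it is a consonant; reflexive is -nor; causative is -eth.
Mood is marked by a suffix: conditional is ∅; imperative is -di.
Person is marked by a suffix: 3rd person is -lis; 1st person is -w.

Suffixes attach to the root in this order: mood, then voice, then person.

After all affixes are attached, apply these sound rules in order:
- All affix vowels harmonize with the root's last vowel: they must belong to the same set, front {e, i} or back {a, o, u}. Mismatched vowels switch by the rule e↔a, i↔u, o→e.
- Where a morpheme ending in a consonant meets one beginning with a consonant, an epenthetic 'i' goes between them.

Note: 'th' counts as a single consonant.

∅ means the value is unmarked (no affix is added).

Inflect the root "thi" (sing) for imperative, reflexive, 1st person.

thidineriw

Attach mood imperative -di → thidi.
Attach voice reflexive -nor → thidinor.
Attach person 1st person -w → thidinorw.
Apply vowel harmony: thidinorw → thidinerw.
Apply epenthesis: thidinerw → thidineriw.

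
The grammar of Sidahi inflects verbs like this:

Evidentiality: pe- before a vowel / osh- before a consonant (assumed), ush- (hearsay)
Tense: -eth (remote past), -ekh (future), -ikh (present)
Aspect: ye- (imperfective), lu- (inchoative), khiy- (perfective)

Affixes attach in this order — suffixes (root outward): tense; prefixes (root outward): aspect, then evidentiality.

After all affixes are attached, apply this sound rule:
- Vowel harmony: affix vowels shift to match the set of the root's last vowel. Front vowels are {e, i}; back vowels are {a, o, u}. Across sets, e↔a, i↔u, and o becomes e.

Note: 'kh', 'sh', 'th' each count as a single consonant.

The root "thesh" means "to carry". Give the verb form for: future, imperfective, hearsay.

Attach aspect imperfective ye- → yethesh.
Attach tense future -ekh → yetheshekh.
Attach evidentiality hearsay ush- → ushyetheshekh.
Apply vowel harmony: ushyetheshekh → ishyetheshekh.

ishyetheshekh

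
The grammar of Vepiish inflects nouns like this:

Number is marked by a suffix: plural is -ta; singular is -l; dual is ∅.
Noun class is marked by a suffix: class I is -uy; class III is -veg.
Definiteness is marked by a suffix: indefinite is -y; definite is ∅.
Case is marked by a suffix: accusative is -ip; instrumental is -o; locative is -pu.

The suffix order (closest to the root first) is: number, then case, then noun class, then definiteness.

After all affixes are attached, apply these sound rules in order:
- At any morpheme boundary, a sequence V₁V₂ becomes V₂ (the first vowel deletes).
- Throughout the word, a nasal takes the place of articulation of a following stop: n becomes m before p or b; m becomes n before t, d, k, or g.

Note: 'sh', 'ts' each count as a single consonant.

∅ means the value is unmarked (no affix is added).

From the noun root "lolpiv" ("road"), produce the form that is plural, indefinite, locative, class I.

Attach number plural -ta → lolpivta.
Attach case locative -pu → lolpivtapu.
Attach noun class class I -uy → lolpivtapuuy.
Attach definiteness indefinite -y → lolpivtapuuyy.
Apply vowel deletion: lolpivtapuuyy → lolpivtapuyy.
Nasal assimilation: no change.

lolpivtapuyy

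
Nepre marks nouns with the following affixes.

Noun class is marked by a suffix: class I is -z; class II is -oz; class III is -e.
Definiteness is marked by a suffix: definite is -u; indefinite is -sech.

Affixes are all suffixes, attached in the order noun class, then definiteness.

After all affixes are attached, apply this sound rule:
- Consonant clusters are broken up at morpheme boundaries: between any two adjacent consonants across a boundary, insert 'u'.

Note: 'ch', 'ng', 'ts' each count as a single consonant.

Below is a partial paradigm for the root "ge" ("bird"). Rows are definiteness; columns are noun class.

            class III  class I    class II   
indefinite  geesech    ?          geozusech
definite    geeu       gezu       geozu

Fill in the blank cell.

gezusech

Attach noun class class I -z → gez.
Attach definiteness indefinite -sech → gezsech.
Apply epenthesis: gezsech → gezusech.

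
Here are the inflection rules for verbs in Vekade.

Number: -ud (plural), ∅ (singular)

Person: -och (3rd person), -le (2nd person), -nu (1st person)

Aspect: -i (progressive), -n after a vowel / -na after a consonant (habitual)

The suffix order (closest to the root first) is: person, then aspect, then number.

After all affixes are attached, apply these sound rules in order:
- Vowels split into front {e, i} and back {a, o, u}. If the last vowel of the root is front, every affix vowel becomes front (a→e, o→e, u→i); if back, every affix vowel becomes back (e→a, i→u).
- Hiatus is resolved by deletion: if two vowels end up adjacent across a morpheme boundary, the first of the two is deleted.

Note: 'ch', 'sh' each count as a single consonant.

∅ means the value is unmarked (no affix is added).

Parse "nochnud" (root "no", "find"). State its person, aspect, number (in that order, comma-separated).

Segment: no-och-na-ud.
person: -och → 3rd person.
aspect: -n/na → habitual.
number: -ud → plural.

3rd person, habitual, plural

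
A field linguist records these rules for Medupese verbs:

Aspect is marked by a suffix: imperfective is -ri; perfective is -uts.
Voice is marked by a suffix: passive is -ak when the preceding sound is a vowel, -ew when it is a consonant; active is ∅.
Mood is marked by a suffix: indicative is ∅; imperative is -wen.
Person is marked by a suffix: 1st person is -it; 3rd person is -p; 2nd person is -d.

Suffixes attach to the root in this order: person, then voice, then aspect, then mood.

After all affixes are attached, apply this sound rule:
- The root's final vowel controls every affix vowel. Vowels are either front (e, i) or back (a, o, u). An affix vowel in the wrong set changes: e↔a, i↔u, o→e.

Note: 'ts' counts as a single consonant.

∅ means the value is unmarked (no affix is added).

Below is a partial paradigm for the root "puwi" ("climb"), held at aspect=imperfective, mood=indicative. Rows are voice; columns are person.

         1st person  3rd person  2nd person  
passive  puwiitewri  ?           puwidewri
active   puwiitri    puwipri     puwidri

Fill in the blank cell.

Attach person 3rd person -p → puwip.
Attach voice passive -ew (after consonant 'p') → puwipew.
Attach aspect imperfective -ri → puwipewri.
mood = indicative: zero marking, form stays puwipewri.
Vowel harmony: no change.

puwipewri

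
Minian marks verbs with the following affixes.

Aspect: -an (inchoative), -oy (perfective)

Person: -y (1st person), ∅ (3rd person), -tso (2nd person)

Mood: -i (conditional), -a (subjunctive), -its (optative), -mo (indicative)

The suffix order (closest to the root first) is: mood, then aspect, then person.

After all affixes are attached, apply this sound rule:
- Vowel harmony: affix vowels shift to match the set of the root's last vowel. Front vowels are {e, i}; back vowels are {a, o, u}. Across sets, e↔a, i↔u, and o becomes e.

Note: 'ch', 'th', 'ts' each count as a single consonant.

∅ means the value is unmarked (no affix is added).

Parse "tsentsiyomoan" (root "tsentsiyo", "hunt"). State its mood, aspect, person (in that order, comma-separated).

Segment: tsentsiyo-mo-an.
mood: -mo → indicative.
aspect: -an → inchoative.
person: ∅ → 3rd person.

indicative, inchoative, 3rd person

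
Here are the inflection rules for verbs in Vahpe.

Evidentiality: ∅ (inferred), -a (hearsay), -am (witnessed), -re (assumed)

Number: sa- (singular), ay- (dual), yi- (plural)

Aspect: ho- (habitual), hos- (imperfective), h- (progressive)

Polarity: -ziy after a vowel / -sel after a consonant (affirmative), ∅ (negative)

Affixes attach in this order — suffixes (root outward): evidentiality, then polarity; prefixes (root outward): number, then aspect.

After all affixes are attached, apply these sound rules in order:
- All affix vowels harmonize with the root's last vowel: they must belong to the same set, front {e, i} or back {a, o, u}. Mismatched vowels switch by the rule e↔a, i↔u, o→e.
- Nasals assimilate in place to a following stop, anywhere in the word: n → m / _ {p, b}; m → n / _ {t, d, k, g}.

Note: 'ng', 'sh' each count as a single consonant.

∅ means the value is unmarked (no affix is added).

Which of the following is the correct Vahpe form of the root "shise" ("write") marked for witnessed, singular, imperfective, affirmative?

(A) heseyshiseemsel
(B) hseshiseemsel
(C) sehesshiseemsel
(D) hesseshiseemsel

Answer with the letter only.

D

Attach evidentiality witnessed -am → shiseam.
Attach number singular sa- → sashiseam.
Attach aspect imperfective hos- → hossashiseam.
Attach polarity affirmative -sel (after consonant 'm') → hossashiseamsel.
Apply vowel harmony: hossashiseamsel → hesseshiseemsel.
Nasal assimilation: no change.
So the correct form is hesseshiseemsel, option (D).
(A) heseyshiseemsel is wrong: it uses dual instead of singular for number.
(C) sehesshiseemsel is wrong: it has the affixes in the wrong order.
(B) hseshiseemsel is wrong: it uses progressive instead of imperfective for aspect.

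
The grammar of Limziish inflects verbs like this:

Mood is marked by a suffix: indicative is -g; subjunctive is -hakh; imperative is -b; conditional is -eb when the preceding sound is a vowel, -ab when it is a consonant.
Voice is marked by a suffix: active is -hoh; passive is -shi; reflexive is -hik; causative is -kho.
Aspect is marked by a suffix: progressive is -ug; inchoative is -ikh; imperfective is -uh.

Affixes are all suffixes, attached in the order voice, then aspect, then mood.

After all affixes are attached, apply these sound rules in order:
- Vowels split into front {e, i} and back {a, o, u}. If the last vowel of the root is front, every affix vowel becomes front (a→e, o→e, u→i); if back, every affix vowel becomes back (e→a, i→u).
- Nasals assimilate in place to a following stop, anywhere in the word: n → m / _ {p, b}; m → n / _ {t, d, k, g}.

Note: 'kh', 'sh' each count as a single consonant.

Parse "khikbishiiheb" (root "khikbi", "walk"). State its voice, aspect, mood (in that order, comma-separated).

Segment: khikbi-shi-uh-ab.
voice: -shi → passive.
aspect: -uh → imperfective.
mood: -eb/ab → conditional.

passive, imperfective, conditional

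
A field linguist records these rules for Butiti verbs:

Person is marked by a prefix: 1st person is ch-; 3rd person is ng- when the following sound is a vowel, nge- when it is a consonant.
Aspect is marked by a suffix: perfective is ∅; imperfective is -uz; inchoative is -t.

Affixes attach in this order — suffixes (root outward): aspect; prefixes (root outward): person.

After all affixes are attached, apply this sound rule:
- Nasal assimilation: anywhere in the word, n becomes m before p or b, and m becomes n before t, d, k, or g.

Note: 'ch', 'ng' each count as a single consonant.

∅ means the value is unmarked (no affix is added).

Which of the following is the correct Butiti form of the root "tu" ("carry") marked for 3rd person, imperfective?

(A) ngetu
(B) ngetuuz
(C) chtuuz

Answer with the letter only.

B

Attach aspect imperfective -uz → tuuz.
Attach person 3rd person nge- (before consonant 't') → ngetuuz.
Nasal assimilation: no change.
So the correct form is ngetuuz, option (B).
(C) chtuuz is wrong: it uses 1st person instead of 3rd person for person.
(A) ngetu is wrong: it uses perfective instead of imperfective for aspect.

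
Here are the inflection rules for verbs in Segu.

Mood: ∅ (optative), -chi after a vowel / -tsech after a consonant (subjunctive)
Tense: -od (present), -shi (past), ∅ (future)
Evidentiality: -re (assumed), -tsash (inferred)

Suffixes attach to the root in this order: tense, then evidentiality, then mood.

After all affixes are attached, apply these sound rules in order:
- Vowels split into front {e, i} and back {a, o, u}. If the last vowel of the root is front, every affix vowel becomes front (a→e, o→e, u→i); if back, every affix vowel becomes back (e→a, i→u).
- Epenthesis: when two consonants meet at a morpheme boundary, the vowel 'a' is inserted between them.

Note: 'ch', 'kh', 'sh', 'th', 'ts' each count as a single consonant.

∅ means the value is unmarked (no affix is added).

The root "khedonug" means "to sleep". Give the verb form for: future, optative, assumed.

tense = future: zero marking, form stays khedonug.
Attach evidentiality assumed -re → khedonugre.
mood = optative: zero marking, form stays khedonugre.
Apply vowel harmony: khedonugre → khedonugra.
Apply epenthesis: khedonugra → khedonugara.

khedonugara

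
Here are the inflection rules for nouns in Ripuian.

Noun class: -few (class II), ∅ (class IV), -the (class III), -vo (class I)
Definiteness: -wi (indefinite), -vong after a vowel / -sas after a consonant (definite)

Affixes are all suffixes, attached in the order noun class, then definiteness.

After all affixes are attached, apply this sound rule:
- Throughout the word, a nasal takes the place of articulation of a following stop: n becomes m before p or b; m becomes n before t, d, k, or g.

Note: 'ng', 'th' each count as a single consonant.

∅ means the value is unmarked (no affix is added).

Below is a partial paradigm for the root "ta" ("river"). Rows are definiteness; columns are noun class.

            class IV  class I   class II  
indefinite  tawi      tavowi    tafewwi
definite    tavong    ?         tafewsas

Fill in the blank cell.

tavovong

Attach noun class class I -vo → tavo.
Attach definiteness definite -vong (after vowel 'o') → tavovong.
Nasal assimilation: no change.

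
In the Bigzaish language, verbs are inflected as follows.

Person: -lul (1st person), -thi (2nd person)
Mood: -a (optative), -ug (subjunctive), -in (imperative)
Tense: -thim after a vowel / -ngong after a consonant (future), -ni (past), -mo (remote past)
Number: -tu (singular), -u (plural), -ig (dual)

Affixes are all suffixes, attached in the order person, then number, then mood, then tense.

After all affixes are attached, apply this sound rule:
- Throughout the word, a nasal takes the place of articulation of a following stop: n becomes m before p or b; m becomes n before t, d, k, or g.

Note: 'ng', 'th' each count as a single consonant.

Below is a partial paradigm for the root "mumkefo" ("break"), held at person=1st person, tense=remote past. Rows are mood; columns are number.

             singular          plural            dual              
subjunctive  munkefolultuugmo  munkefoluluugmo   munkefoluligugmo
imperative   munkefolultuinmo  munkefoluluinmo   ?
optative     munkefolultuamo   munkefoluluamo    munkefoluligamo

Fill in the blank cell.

munkefoluliginmo

Attach person 1st person -lul → mumkefolul.
Attach number dual -ig → mumkefolulig.
Attach mood imperative -in → mumkefoluligin.
Attach tense remote past -mo → mumkefoluliginmo.
Apply nasal assimilation: mumkefoluliginmo → munkefoluliginmo.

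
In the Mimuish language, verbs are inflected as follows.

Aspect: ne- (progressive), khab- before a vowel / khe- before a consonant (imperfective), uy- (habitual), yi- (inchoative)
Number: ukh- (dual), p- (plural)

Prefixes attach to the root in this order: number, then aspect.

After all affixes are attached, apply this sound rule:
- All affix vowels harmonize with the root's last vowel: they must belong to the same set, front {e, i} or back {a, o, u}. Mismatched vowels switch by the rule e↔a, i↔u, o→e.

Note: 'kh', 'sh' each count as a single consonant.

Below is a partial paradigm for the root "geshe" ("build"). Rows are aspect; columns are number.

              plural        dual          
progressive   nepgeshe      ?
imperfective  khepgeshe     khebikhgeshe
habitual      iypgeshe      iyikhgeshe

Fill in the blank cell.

Attach number dual ukh- → ukhgeshe.
Attach aspect progressive ne- → neukhgeshe.
Apply vowel harmony: neukhgeshe → neikhgeshe.

neikhgeshe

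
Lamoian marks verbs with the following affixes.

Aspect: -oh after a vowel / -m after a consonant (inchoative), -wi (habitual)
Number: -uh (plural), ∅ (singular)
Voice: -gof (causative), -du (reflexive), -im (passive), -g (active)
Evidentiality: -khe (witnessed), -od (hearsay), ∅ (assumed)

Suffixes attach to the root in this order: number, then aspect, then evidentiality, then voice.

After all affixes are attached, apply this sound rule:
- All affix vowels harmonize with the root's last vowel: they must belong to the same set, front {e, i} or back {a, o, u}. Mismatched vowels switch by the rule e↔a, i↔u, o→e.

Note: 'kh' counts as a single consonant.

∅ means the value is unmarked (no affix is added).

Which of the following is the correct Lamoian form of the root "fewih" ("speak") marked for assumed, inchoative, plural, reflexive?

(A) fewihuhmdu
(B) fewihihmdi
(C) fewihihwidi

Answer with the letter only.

Attach number plural -uh → fewihuh.
Attach aspect inchoative -m (after consonant 'h') → fewihuhm.
evidentiality = assumed: zero marking, form stays fewihuhm.
Attach voice reflexive -du → fewihuhmdu.
Apply vowel harmony: fewihuhmdu → fewihihmdi.
So the correct form is fewihihmdi, option (B).
(C) fewihihwidi is wrong: it uses habitual instead of inchoative for aspect.
(A) fewihuhmdu is wrong: it fails to apply the sound rule(s).

B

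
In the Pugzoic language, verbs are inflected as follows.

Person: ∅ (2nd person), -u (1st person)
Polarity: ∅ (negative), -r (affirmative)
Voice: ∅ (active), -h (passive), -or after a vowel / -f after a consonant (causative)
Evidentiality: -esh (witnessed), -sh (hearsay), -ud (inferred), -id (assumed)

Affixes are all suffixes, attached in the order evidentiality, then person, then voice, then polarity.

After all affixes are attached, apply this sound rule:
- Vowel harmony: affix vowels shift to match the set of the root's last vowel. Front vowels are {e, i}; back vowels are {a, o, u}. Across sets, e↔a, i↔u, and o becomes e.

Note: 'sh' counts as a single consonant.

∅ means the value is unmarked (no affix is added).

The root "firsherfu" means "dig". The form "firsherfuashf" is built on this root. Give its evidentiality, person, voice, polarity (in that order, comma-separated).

Segment: firsherfu-esh-f.
evidentiality: -esh → witnessed.
person: ∅ → 2nd person.
voice: -or/f → causative.
polarity: ∅ → negative.

witnessed, 2nd person, causative, negative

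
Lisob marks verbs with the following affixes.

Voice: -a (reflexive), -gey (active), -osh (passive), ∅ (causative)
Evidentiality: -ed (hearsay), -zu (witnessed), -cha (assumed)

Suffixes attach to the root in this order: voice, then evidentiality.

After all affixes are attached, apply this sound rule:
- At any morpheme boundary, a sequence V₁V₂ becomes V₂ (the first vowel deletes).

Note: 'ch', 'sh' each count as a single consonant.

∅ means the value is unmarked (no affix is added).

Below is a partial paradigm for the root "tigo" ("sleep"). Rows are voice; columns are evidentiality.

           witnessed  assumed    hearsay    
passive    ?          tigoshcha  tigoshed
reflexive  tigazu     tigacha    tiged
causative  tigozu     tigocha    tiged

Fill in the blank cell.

tigoshzu

Attach voice passive -osh → tigoosh.
Attach evidentiality witnessed -zu → tigooshzu.
Apply vowel deletion: tigooshzu → tigoshzu.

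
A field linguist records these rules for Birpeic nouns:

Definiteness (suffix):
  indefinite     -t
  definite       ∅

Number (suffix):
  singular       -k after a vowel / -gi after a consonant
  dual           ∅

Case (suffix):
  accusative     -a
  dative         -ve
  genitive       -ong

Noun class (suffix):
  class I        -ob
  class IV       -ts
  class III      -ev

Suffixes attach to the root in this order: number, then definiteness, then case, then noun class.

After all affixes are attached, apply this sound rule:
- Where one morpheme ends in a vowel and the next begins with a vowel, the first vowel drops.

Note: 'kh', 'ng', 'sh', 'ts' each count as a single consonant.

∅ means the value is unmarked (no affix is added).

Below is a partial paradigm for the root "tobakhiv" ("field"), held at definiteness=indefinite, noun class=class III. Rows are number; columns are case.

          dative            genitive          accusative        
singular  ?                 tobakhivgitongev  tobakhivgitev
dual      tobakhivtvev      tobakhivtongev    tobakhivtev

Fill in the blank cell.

Attach number singular -gi (after consonant 'v') → tobakhivgi.
Attach definiteness indefinite -t → tobakhivgit.
Attach case dative -ve → tobakhivgitve.
Attach noun class class III -ev → tobakhivgitveev.
Apply vowel deletion: tobakhivgitveev → tobakhivgitvev.

tobakhivgitvev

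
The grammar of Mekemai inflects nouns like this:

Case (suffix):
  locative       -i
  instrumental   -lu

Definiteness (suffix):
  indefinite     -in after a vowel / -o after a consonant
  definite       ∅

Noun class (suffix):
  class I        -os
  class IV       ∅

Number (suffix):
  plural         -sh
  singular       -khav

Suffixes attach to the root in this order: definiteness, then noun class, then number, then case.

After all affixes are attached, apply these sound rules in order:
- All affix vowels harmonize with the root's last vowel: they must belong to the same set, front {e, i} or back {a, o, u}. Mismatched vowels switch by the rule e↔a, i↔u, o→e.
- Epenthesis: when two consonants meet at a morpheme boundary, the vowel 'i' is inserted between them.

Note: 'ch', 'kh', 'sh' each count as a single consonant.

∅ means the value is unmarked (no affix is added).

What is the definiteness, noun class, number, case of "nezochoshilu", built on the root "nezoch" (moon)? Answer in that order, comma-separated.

indefinite, class IV, plural, instrumental

Segment: nezoch-o-sh-lu.
definiteness: -in/o → indefinite.
noun class: ∅ → class IV.
number: -sh → plural.
case: -lu → instrumental.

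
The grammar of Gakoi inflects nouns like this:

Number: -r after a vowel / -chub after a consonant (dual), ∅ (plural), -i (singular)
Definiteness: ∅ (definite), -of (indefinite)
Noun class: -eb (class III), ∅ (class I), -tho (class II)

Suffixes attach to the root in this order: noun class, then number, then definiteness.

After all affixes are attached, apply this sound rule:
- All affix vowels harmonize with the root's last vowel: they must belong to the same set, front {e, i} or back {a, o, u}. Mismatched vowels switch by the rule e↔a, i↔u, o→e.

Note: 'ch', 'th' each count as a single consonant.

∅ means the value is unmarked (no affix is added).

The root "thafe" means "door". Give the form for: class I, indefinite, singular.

noun class = class I: zero marking, form stays thafe.
Attach number singular -i → thafei.
Attach definiteness indefinite -of → thafeiof.
Apply vowel harmony: thafeiof → thafeief.

thafeief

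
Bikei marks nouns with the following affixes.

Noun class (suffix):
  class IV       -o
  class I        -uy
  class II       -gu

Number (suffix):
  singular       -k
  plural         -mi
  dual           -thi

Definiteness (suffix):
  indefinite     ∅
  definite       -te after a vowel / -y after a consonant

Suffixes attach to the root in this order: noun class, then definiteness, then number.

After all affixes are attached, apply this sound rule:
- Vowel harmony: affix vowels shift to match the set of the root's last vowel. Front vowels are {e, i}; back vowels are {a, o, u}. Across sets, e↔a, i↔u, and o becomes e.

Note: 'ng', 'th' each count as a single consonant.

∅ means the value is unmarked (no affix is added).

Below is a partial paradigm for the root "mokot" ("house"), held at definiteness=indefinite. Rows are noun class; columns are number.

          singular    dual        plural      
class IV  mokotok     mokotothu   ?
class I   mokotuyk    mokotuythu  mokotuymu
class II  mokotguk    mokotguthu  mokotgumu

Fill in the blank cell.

mokotomu

Attach noun class class IV -o → mokoto.
definiteness = indefinite: zero marking, form stays mokoto.
Attach number plural -mi → mokotomi.
Apply vowel harmony: mokotomi → mokotomu.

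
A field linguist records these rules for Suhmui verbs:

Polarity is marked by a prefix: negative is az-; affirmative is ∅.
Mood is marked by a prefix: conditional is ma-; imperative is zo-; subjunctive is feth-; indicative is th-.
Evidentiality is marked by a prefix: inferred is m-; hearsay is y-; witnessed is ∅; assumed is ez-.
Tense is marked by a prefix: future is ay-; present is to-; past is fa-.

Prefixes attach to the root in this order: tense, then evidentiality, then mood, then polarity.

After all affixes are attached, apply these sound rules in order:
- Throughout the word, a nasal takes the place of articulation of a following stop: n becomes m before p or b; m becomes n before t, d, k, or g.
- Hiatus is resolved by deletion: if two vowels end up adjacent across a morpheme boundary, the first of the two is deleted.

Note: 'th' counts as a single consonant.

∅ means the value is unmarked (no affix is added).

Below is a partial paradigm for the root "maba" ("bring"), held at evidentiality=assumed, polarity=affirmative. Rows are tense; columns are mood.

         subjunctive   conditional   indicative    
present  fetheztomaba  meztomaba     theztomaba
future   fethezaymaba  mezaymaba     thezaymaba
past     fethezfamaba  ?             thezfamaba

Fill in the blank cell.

Attach tense past fa- → famaba.
Attach evidentiality assumed ez- → ezfamaba.
Attach mood conditional ma- → maezfamaba.
polarity = affirmative: zero marking, form stays maezfamaba.
Nasal assimilation: no change.
Apply vowel deletion: maezfamaba → mezfamaba.

mezfamaba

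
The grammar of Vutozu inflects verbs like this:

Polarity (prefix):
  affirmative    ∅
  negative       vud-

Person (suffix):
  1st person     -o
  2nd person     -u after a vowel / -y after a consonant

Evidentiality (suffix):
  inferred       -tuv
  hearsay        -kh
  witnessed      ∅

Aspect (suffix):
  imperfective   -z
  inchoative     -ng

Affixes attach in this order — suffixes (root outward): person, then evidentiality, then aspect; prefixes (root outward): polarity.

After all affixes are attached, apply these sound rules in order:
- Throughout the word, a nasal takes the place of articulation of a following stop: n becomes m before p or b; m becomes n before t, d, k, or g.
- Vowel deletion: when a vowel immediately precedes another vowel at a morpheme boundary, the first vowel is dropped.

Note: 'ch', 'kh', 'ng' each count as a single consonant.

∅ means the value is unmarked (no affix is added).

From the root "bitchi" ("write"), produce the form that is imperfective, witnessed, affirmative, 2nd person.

bitchuz

Attach person 2nd person -u (after vowel 'i') → bitchiu.
polarity = affirmative: zero marking, form stays bitchiu.
evidentiality = witnessed: zero marking, form stays bitchiu.
Attach aspect imperfective -z → bitchiuz.
Nasal assimilation: no change.
Apply vowel deletion: bitchiuz → bitchuz.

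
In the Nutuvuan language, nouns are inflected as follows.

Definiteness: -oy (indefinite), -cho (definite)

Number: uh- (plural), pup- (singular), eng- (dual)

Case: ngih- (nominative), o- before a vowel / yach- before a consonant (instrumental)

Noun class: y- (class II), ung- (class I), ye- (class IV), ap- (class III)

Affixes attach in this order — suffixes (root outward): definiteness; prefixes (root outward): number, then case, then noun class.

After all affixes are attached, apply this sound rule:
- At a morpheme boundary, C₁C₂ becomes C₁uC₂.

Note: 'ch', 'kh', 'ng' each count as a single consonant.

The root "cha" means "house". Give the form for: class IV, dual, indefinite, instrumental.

yeoenguchaoy

Attach definiteness indefinite -oy → chaoy.
Attach number dual eng- → engchaoy.
Attach case instrumental o- (before vowel 'e') → oengchaoy.
Attach noun class class IV ye- → yeoengchaoy.
Apply epenthesis: yeoengchaoy → yeoenguchaoy.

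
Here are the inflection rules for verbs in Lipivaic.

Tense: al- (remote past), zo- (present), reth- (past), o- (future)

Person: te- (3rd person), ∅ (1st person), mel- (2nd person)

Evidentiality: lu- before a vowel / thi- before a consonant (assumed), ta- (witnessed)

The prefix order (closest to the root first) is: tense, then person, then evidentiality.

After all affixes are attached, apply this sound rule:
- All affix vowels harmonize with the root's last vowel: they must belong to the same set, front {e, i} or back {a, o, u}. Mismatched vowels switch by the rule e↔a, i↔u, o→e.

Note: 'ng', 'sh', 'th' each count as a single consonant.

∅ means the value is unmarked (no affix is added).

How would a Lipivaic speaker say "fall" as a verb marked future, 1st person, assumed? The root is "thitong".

luothitong

Attach tense future o- → othitong.
person = 1st person: zero marking, form stays othitong.
Attach evidentiality assumed lu- (before vowel 'o') → luothitong.
Vowel harmony: no change.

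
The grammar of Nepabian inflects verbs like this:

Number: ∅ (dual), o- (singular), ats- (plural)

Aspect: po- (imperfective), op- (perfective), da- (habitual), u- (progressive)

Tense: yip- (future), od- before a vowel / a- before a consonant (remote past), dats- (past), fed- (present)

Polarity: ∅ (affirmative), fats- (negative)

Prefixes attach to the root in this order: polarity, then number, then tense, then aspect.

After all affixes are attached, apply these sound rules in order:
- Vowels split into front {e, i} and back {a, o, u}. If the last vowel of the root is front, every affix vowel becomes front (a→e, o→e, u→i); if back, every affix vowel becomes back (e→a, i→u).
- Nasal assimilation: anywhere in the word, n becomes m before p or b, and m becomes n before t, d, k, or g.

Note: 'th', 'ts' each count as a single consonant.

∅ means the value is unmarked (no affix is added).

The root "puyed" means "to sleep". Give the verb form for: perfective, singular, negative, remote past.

Attach polarity negative fats- → fatspuyed.
Attach number singular o- → ofatspuyed.
Attach tense remote past od- (before vowel 'o') → odofatspuyed.
Attach aspect perfective op- → opodofatspuyed.
Apply vowel harmony: opodofatspuyed → epedefetspuyed.
Nasal assimilation: no change.

epedefetspuyed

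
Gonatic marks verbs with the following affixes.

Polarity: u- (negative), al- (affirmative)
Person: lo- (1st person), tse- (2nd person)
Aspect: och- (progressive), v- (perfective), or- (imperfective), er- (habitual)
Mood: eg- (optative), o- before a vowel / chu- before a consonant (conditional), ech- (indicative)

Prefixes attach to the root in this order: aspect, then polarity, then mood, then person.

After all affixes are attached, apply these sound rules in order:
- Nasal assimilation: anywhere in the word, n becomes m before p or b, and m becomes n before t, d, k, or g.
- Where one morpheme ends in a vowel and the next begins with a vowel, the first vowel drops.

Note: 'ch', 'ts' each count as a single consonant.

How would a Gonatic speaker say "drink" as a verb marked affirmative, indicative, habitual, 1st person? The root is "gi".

Attach aspect habitual er- → ergi.
Attach polarity affirmative al- → alergi.
Attach mood indicative ech- → echalergi.
Attach person 1st person lo- → loechalergi.
Nasal assimilation: no change.
Apply vowel deletion: loechalergi → lechalergi.

lechalergi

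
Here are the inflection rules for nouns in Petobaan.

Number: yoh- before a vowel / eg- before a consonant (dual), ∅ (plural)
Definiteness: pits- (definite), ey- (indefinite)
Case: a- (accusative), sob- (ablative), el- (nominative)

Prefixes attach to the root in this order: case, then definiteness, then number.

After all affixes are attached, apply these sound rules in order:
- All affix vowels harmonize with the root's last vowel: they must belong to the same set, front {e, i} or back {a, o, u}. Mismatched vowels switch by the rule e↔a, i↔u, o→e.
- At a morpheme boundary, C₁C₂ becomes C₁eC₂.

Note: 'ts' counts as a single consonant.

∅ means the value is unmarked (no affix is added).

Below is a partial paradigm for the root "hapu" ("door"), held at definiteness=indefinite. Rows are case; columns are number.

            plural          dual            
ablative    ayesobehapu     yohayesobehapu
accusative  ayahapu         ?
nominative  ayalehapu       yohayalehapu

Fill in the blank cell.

yohayahapu

Attach case accusative a- → ahapu.
Attach definiteness indefinite ey- → eyahapu.
Attach number dual yoh- (before vowel 'e') → yoheyahapu.
Apply vowel harmony: yoheyahapu → yohayahapu.
Epenthesis: no change.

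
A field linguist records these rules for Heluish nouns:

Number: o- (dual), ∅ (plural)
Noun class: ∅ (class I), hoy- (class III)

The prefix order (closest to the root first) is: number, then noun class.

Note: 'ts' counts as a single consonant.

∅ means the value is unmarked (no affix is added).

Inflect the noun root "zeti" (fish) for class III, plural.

number = plural: zero marking, form stays zeti.
Attach noun class class III hoy- → hoyzeti.

hoyzeti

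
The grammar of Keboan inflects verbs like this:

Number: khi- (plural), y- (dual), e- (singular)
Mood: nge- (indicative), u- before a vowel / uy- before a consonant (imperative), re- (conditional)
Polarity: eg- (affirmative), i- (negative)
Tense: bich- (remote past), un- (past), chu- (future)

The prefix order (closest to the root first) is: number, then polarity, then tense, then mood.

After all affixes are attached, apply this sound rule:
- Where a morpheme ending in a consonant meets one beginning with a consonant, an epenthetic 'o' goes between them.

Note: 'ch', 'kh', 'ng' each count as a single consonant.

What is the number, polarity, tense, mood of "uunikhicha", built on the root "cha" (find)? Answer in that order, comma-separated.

Segment: u-un-i-khi-cha.
number: khi- → plural.
polarity: i- → negative.
tense: un- → past.
mood: u/uy- → imperative.

plural, negative, past, imperative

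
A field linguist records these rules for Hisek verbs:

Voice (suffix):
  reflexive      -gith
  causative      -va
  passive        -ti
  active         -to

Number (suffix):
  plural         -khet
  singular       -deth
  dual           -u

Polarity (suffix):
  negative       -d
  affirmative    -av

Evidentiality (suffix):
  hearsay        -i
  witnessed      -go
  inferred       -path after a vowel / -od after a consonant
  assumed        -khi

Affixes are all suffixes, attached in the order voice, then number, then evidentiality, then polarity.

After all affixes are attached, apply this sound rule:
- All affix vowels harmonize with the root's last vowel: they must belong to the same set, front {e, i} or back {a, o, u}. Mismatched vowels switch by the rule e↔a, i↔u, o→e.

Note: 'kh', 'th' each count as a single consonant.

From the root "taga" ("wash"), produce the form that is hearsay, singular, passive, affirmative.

tagatudathuav

Attach voice passive -ti → tagati.
Attach number singular -deth → tagatideth.
Attach evidentiality hearsay -i → tagatidethi.
Attach polarity affirmative -av → tagatidethiav.
Apply vowel harmony: tagatidethiav → tagatudathuav.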